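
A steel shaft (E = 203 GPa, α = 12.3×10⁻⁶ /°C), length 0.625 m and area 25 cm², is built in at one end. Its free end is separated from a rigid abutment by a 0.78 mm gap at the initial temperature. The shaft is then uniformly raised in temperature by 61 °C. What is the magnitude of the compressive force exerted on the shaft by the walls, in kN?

P ≈ 0 kN

If the wall were absent the shaft would grow by αΔT L = 12.3×10⁻⁶ × 61 × 625 = 0.4689 mm.
Since δ_free = 0.469 mm is less than the 0.78 mm gap, the shaft never touches the wall. No axial force develops.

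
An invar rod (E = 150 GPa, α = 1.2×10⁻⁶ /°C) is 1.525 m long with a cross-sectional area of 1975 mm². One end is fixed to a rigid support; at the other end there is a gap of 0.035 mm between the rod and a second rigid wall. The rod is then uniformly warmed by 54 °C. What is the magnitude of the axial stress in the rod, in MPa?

σ ≈ 6.28 MPa (compressive)

Unrestrained expansion: δ_free = αΔT L = 1.2×10⁻⁶ × 54 × 1525 = 0.09882 mm.
After closing the 0.035 mm clearance, 0.09882 − 0.035 = 0.06382 mm of expansion remains to be suppressed by the wall.
So σ = E(δ_free − g)/L = 150×10³ × 0.06382/1525 = 6.277 MPa.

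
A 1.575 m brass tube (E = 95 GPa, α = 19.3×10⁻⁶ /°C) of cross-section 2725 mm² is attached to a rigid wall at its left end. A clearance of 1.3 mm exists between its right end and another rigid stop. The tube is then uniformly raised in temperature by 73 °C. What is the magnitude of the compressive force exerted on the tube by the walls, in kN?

P ≈ 151 kN

Free thermal elongation = αΔT L = 19.3×10⁻⁶ × 73 × 1575 = 2.219 mm.
The gap closes (δ_free > 1.3 mm) and the wall then resists a further 2.219 − 1.3 = 0.919 mm of expansion.
So σ = E(δ_free − g)/L = 95×10³ × 0.919/1575 = 55.43 MPa.
Force on the wall = σA = 55.43 × 2725 mm² = 151.1 kN.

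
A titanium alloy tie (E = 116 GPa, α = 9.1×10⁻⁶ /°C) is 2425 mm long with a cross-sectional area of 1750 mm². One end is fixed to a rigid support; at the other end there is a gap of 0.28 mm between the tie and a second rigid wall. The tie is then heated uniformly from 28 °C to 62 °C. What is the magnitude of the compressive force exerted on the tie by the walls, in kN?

Free thermal elongation = αΔT L = 9.1×10⁻⁶ × 34 × 2425 = 0.7503 mm.
This exceeds the 0.28 mm gap, so the wall pushes back. The portion of expansion that must be recovered elastically is δ_free − gap = 0.7503 − 0.28 = 0.4703 mm.
So σ = E(δ_free − g)/L = 116×10³ × 0.4703/2425 = 22.5 MPa.
P = σA = 22.5 × 1750 = 39.37 kN.

P ≈ 39.4 kN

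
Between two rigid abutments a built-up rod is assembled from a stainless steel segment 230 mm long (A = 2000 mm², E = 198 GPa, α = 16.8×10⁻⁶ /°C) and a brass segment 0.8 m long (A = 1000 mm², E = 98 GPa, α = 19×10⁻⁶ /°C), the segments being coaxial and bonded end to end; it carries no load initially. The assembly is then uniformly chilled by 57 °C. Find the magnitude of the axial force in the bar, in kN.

P ≈ 124 kN (tensile)

With the walls removed the bar would change length by δ_free = Σ αᵢΔT Lᵢ = 16.8×10⁻⁶×57×230 + 19×10⁻⁶×57×800 = 1.087 mm.
The walls prevent any net length change, so an axial force P (same in every segment) develops. Compatibility: P · Σ Lᵢ/(AᵢEᵢ) = δ_free.
Σ Lᵢ/(AᵢEᵢ) = 230/(2000×198×10³) + 800/(1000×98×10³) = 8.744×10⁻⁶ mm/N.
P = 1.087 / 8.744×10⁻⁶ = 124300 N = 124.3 kN, tensile.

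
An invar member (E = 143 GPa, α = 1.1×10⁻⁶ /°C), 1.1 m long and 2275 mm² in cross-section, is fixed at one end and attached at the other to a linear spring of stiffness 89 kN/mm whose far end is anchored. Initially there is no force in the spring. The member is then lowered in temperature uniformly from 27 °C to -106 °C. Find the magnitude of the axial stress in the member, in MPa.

σ ≈ 4.84 MPa (tensile)

The unrestrained thermal change is αΔT L = 1.1×10⁻⁶ × 133 × 1100 = 0.1609 mm.
With a force P in the spring, the elastic change of the member is PL/(AE) and that of the spring is P/k; compatibility requires their sum to equal δ_free.
So P = δ_free / [L/(AE) + 1/k] = 0.1609 / [ 1100/(2275×143×10³) + 1/(89×10³) ].
P = 0.1609 / 1.462×10⁻⁵ = 11010 N.
σ = P/A = 11010/2275 = 4.839 MPa.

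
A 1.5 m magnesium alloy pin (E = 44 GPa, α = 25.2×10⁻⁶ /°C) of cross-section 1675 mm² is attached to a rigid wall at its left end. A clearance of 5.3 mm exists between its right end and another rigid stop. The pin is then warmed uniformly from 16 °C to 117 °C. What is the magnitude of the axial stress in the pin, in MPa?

σ ≈ 0 MPa

Unrestrained expansion: δ_free = αΔT L = 25.2×10⁻⁶ × 101 × 1500 = 3.818 mm.
This is smaller than the 5.3 mm clearance, so the pin expands freely without reaching the stop — the stress is zero.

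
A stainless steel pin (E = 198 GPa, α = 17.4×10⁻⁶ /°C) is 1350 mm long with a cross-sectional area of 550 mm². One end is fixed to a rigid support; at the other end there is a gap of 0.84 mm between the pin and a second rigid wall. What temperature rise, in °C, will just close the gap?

The gap closes when αΔT L = 0.84 mm, since the pin is still unstressed at that instant.
ΔT = 0.84 / (17.4×10⁻⁶ × 1350) = 35.76 °C.

ΔT ≈ 35.8 °C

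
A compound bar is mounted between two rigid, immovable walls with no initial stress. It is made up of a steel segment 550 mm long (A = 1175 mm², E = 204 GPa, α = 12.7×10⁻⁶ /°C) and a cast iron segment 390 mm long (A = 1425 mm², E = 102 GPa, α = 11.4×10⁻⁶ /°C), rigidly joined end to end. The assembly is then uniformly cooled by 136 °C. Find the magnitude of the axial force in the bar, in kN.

With the walls removed the bar would change length by δ_free = Σ αᵢΔT Lᵢ = 12.7×10⁻⁶×136×550 + 11.4×10⁻⁶×136×390 = 1.555 mm.
Since the ends are fixed, an axial force P builds up, equal in every segment, with P · Σ Lᵢ/(AᵢEᵢ) = δ_free.
The series flexibility is Σ Lᵢ/(AᵢEᵢ) = 550/(1175×204×10³) + 390/(1425×102×10³) = 4.978×10⁻⁶ mm/N.
P = 1.555 / 4.978×10⁻⁶ = 312300 N = 312.3 kN, tensile.

P ≈ 312 kN (tensile)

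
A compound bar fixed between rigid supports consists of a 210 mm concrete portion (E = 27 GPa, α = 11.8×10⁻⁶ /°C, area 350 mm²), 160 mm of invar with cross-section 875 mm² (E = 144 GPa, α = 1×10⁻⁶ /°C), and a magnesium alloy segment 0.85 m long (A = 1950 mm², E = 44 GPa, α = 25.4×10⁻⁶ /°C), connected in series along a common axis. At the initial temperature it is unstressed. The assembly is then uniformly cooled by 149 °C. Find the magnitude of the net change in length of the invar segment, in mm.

Free thermal contraction of the whole bar: Σ αᵢΔT Lᵢ = 11.8×10⁻⁶×149×210 + 1×10⁻⁶×149×160 + 25.4×10⁻⁶×149×850 = 3.61 mm.
The walls prevent any net length change, so an axial force P (same in every segment) develops. Compatibility: P · Σ Lᵢ/(AᵢEᵢ) = δ_free.
Σ Lᵢ/(AᵢEᵢ) = 210/(350×27×10³) + 160/(875×144×10³) + 850/(1950×44×10³) = 3.34×10⁻⁵ mm/N.
So P = 3.61 / 3.34×10⁻⁵ = 108.1 kN, tensile.
For the invar segment, free thermal change = 1×10⁻⁶×149×160 = 0.02384 mm and elastic change from P = 108100×160/(875×144×10³) = 0.1373 mm; these oppose, so the net change is 0.113 mm (segment lengthens).

|ΔL| ≈ 0.113 mm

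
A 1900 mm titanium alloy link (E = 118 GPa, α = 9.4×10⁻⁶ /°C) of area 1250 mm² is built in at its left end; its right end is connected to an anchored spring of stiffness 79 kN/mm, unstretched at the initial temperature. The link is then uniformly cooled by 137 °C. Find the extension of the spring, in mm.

δ ≈ 1.21 mm

The unrestrained thermal change is αΔT L = 9.4×10⁻⁶ × 137 × 1900 = 2.447 mm.
With a force P in the spring, the elastic change of the link is PL/(AE) and that of the spring is P/k; compatibility requires their sum to equal δ_free.
So P = δ_free / [L/(AE) + 1/k] = 2.447 / [ 1900/(1250×118×10³) + 1/(79×10³) ].
P = 2.447 / 2.554×10⁻⁵ = 95810 N.
Spring extension = P/k = 95810/(79×10³) = 1.213 mm.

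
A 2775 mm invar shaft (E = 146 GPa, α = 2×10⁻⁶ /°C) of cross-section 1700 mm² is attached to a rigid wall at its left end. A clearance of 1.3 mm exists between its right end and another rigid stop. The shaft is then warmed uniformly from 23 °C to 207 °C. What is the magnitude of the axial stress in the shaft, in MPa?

σ ≈ 0 MPa

Unrestrained expansion: δ_free = αΔT L = 2×10⁻⁶ × 184 × 2775 = 1.021 mm.
Since δ_free = 1.02 mm is less than the 1.3 mm gap, the shaft never touches the wall. No axial force develops.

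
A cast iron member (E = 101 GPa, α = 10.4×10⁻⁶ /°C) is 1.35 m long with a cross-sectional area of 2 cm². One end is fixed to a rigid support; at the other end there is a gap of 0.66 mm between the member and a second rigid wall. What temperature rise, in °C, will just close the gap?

ΔT ≈ 47 °C

The gap closes when αΔT L = 0.66 mm, since the member is still unstressed at that instant.
ΔT = 0.66 / (10.4×10⁻⁶ × 1350) = 47.01 °C.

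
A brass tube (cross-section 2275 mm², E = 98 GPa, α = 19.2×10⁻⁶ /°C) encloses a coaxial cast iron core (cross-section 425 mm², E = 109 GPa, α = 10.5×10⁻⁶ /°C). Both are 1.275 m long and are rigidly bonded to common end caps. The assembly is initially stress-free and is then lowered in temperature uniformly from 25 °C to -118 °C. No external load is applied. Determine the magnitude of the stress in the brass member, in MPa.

The brass has the larger α, so on cooling it would change length more than the cast iron if both were free. The rigid plates force a common final length, so the brass is put into tension and the cast iron into compression, with equal and opposite forces P (no external load).
Equating the net (thermal + elastic) strains gives |α₁ − α₂|·ΔT = P·[1/(A₁E₁) + 1/(A₂E₂)].
|α₁ − α₂|·ΔT = 8.7×10⁻⁶ × 143 = 0.001244.
1/(A₁E₁) + 1/(A₂E₂) = 1/(2275×98×10³) + 1/(425×109×10³) = 2.607×10⁻⁸ N⁻¹.
So P = 0.001244 / 2.607×10⁻⁸ = 47.72 kN.
σ_{brass} = P/A₁ = 47720/2275 = 20.97 MPa, tensile.

σ ≈ 21 MPa (tensile)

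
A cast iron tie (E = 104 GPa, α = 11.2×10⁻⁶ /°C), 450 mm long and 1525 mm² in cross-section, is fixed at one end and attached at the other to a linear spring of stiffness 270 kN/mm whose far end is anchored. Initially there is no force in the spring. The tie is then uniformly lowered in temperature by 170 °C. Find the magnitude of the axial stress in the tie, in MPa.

σ ≈ 85.9 MPa (tensile)

If the spring were absent the tie would shorten by αΔT L = 11.2×10⁻⁶ × 170 × 450 = 0.8568 mm.
With a force P in the spring, the elastic change of the tie is PL/(AE) and that of the spring is P/k; compatibility requires their sum to equal δ_free.
P [ L/(AE) + 1/k ] = δ_free → P [ 450/(1525×104×10³) + 1/(270×10³) ] = 0.8568.
P = 0.8568 / 6.541×10⁻⁶ = 131000 N.
σ = P/A = 131000/1525 = 85.89 MPa.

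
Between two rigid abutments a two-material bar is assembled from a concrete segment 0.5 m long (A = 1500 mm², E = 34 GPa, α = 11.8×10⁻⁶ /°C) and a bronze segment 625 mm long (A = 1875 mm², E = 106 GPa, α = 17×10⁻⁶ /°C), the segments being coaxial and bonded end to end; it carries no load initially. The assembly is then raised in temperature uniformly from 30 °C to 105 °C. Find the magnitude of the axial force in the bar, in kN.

With the walls removed the bar would change length by δ_free = Σ αᵢΔT Lᵢ = 11.8×10⁻⁶×75×500 + 17×10⁻⁶×75×625 = 1.239 mm.
The walls prevent any net length change, so an axial force P (same in every segment) develops. Compatibility: P · Σ Lᵢ/(AᵢEᵢ) = δ_free.
The series flexibility is Σ Lᵢ/(AᵢEᵢ) = 500/(1500×34×10³) + 625/(1875×106×10³) = 1.295×10⁻⁵ mm/N.
So P = 1.239 / 1.295×10⁻⁵ = 95.72 kN, compressive.

P ≈ 95.7 kN (compressive)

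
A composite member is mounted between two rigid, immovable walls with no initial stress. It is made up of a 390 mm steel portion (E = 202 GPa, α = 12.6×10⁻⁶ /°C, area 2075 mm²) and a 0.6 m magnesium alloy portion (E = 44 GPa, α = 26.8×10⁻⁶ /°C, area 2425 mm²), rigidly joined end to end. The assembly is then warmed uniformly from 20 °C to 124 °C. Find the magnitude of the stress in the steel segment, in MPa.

σ ≈ 161 MPa (compressive)

If the supports were absent, the total length change would be Σ αᵢΔT Lᵢ = 12.6×10⁻⁶×104×390 + 26.8×10⁻⁶×104×600 = 2.183 mm.
The walls prevent any net length change, so an axial force P (same in every segment) develops. Compatibility: P · Σ Lᵢ/(AᵢEᵢ) = δ_free.
Σ Lᵢ/(AᵢEᵢ) = 390/(2075×202×10³) + 600/(2425×44×10³) = 6.554×10⁻⁶ mm/N.
P = 2.183 / 6.554×10⁻⁶ = 333200 N = 333.2 kN, compressive.
σ_{steel} = P / A = 333200 / 2075 = 160.6 MPa.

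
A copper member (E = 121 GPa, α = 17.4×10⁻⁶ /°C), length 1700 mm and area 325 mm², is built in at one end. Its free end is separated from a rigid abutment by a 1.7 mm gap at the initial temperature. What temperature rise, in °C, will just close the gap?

The gap closes when αΔT L = 1.7 mm, since the member is still unstressed at that instant.
So ΔT = g/(αL) = 1.7/(17.4×10⁻⁶ × 1700) = 57.47 °C.

ΔT ≈ 57.5 °C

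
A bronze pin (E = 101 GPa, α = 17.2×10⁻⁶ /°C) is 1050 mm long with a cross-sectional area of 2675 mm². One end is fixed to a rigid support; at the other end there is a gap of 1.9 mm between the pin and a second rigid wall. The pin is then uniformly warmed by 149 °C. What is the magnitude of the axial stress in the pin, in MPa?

If the wall were absent the pin would grow by αΔT L = 17.2×10⁻⁶ × 149 × 1050 = 2.691 mm.
The gap closes (δ_free > 1.9 mm) and the wall then resists a further 2.691 − 1.9 = 0.7909 mm of expansion.
Compatibility: PL/(AE) = 0.7909 mm, so σ = P/A = E × (0.7909/1050) = 76.08 MPa.

σ ≈ 76.1 MPa (compressive)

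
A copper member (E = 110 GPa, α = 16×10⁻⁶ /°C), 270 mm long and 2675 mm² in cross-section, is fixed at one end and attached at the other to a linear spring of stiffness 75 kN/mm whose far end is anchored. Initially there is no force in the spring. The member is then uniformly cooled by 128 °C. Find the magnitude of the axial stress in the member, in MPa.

σ ≈ 14.5 MPa (tensile)

Free thermal contraction: δ_free = αΔT L = 16×10⁻⁶ × 128 × 270 = 0.553 mm.
With a force P in the spring, the elastic change of the member is PL/(AE) and that of the spring is P/k; compatibility requires their sum to equal δ_free.
P [ L/(AE) + 1/k ] = δ_free → P [ 270/(2675×110×10³) + 1/(75×10³) ] = 0.553.
P = 0.553 / 1.425×10⁻⁵ = 38800 N.
σ = P/A = 38800/2675 = 14.51 MPa.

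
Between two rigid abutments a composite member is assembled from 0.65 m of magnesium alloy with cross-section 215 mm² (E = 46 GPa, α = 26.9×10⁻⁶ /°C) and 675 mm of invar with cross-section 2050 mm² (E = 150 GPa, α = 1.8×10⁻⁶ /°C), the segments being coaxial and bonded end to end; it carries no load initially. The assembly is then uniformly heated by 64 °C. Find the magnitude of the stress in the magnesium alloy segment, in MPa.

With the walls removed the bar would change length by δ_free = Σ αᵢΔT Lᵢ = 26.9×10⁻⁶×64×650 + 1.8×10⁻⁶×64×675 = 1.197 mm.
The walls prevent any net length change, so an axial force P (same in every segment) develops. Compatibility: P · Σ Lᵢ/(AᵢEᵢ) = δ_free.
Σ Lᵢ/(AᵢEᵢ) = 650/(215×46×10³) + 675/(2050×150×10³) = 6.792×10⁻⁵ mm/N.
P = 1.197 / 6.792×10⁻⁵ = 17620 N = 17.62 kN, compressive.
σ_{magnesium alloy} = P / A = 17620 / 215 = 81.96 MPa.

σ ≈ 82 MPa (compressive)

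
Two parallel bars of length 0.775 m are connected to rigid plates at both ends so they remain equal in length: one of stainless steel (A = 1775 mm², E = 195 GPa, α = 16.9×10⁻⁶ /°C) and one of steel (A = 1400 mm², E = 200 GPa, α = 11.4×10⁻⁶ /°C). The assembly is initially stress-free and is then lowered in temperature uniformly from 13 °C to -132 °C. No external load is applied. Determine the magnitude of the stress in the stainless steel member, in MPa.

σ ≈ 69.5 MPa (tensile)

Both members must finish at the same length. With the larger α, the stainless steel tends to over-contract; the plates restrain it, putting the stainless steel in tension and the steel in compression. With no external load the two internal forces are equal and opposite, magnitude P.
Equating the net (thermal + elastic) strains gives |α₁ − α₂|·ΔT = P·[1/(A₁E₁) + 1/(A₂E₂)].
|α₁ − α₂|·ΔT = 5.5×10⁻⁶ × 145 = 0.0007975.
1/(A₁E₁) + 1/(A₂E₂) = 1/(1775×195×10³) + 1/(1400×200×10³) = 6.461×10⁻⁹ N⁻¹.
So P = 0.0007975 / 6.461×10⁻⁹ = 123.4 kN.
σ_{stainless steel} = P/A₁ = 123400/1775 = 69.54 MPa, tensile.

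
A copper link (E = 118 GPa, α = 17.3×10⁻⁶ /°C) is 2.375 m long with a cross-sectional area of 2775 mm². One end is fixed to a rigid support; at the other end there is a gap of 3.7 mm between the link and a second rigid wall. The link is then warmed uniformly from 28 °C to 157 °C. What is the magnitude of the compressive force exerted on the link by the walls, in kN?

If the wall were absent the link would grow by αΔT L = 17.3×10⁻⁶ × 129 × 2375 = 5.3 mm.
After closing the 3.7 mm clearance, 5.3 − 3.7 = 1.6 mm of expansion remains to be suppressed by the wall.
Compatibility: PL/(AE) = 1.6 mm, so σ = P/A = E × (1.6/2375) = 79.51 MPa.
P = σA = 79.51 × 2775 = 220.6 kN.

P ≈ 221 kN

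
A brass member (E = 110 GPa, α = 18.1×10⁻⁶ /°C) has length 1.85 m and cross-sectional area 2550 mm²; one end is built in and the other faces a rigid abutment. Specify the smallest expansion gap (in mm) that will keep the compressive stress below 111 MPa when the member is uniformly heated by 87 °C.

Free expansion if unrestrained: δ_free = αΔT L = 18.1×10⁻⁶ × 87 × 1850 = 2.913 mm.
A stress of 111 MPa corresponds to the wall pushing the member back by σL/E = 111×1850/(110×10³) = 1.867 mm.
So the gap has to take up the difference, g_min = δ_free − σL/E = 2.913 − 1.867 = 1.046 mm.

g ≈ 1.05 mm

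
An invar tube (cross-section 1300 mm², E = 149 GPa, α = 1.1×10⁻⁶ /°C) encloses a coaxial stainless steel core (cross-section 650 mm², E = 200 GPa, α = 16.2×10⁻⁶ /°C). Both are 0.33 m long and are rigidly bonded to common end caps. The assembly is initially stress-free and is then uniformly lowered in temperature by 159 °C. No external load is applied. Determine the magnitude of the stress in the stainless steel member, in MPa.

Both members must finish at the same length. With the larger α, the stainless steel tends to over-contract; the plates restrain it, putting the stainless steel in tension and the invar in compression. With no external load the two internal forces are equal and opposite, magnitude P.
Setting the final lengths equal and cancelling L: (α₁ − α₂)ΔT = P/(A₁E₁) + P/(A₂E₂).
|α₁ − α₂|·ΔT = 15.1×10⁻⁶ × 159 = 0.002401.
1/(A₁E₁) + 1/(A₂E₂) = 1/(1300×149×10³) + 1/(650×200×10³) = 1.285×10⁻⁸ N⁻¹.
P = 0.002401 / 1.285×10⁻⁸ = 186800 N = 186.8 kN.
σ_{stainless steel} = P/A₂ = 186800/650 = 287.3 MPa, tensile.

σ ≈ 287 MPa (tensile)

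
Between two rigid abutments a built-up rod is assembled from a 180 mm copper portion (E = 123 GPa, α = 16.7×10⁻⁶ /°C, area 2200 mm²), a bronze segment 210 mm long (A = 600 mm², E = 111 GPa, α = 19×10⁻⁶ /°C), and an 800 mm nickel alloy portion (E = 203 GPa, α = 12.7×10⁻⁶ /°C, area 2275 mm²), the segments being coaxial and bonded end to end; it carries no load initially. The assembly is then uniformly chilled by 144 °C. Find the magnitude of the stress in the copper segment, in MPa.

If the supports were absent, the total length change would be Σ αᵢΔT Lᵢ = 16.7×10⁻⁶×144×180 + 19×10⁻⁶×144×210 + 12.7×10⁻⁶×144×800 = 2.47 mm.
Since the ends are fixed, an axial force P builds up, equal in every segment, with P · Σ Lᵢ/(AᵢEᵢ) = δ_free.
The series flexibility is Σ Lᵢ/(AᵢEᵢ) = 180/(2200×123×10³) + 210/(600×111×10³) + 800/(2275×203×10³) = 5.551×10⁻⁶ mm/N.
P = 2.47 / 5.551×10⁻⁶ = 445100 N = 445.1 kN, tensile.
σ_{copper} = P / A = 445100 / 2200 = 202.3 MPa.

σ ≈ 202 MPa (tensile)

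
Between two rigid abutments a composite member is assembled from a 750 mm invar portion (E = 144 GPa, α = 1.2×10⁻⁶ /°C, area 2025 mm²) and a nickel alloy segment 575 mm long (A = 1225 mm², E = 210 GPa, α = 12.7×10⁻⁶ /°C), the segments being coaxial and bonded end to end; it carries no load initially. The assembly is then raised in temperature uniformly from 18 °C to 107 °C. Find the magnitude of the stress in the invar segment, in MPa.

With the walls removed the bar would change length by δ_free = Σ αᵢΔT Lᵢ = 1.2×10⁻⁶×89×750 + 12.7×10⁻⁶×89×575 = 0.73 mm.
The walls prevent any net length change, so an axial force P (same in every segment) develops. Compatibility: P · Σ Lᵢ/(AᵢEᵢ) = δ_free.
The series flexibility is Σ Lᵢ/(AᵢEᵢ) = 750/(2025×144×10³) + 575/(1225×210×10³) = 4.807×10⁻⁶ mm/N.
Hence P = δ_free / Σ(L/AE) = 0.73/4.807×10⁻⁶ = 151.9 kN (compressive).
σ_{invar} = P / A = 151900 / 2025 = 74.99 MPa.

σ ≈ 75 MPa (compressive)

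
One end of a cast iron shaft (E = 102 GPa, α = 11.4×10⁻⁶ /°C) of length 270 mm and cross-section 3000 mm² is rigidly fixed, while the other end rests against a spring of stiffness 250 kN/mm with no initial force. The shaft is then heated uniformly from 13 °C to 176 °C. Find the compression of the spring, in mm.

If the spring were absent the shaft would lengthen by αΔT L = 11.4×10⁻⁶ × 163 × 270 = 0.5017 mm.
Let P be the compressive force at the spring. The shaft shortens elastically by PL/(AE) and the spring compresses by P/k; together these equal δ_free.
So P = δ_free / [L/(AE) + 1/k] = 0.5017 / [ 270/(3000×102×10³) + 1/(250×10³) ].
P = 0.5017 / 4.882×10⁻⁶ = 102800 N.
Spring compression = P/k = 102800/(250×10³) = 0.411 mm.

δ ≈ 0.411 mm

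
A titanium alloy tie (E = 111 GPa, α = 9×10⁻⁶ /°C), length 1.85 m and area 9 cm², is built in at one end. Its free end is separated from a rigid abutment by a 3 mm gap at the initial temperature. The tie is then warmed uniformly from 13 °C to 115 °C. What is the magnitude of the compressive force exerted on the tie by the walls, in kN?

Unrestrained expansion: δ_free = αΔT L = 9×10⁻⁶ × 102 × 1850 = 1.698 mm.
This is smaller than the 3 mm clearance, so the tie expands freely without reaching the stop — the stress is zero.

P ≈ 0 kN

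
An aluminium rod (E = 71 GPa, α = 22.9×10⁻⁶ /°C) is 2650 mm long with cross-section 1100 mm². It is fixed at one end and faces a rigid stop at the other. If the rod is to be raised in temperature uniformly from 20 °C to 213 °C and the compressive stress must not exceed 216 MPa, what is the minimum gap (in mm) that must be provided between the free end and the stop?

Free expansion if unrestrained: δ_free = αΔT L = 22.9×10⁻⁶ × 193 × 2650 = 11.71 mm.
A stress of 216 MPa corresponds to the wall pushing the rod back by σL/E = 216×2650/(71×10³) = 8.062 mm.
The gap must absorb the remainder: g_min = 11.71 − 8.062 = 3.65 mm.

g ≈ 3.65 mm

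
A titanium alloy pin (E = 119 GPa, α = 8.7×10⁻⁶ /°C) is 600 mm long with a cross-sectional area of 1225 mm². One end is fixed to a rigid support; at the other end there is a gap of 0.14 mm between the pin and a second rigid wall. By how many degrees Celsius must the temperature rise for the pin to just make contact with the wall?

ΔT ≈ 26.8 °C

The gap closes when αΔT L = 0.14 mm, since the pin is still unstressed at that instant.
So ΔT = g/(αL) = 0.14/(8.7×10⁻⁶ × 600) = 26.82 °C.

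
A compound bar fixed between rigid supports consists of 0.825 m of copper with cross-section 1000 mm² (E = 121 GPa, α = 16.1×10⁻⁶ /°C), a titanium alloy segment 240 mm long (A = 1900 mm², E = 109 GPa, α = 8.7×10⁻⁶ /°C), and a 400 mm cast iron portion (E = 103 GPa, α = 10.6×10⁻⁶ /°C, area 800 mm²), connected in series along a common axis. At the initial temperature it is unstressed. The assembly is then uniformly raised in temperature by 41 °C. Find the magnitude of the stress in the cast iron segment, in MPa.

Free thermal expansion of the whole bar: Σ αᵢΔT Lᵢ = 16.1×10⁻⁶×41×825 + 8.7×10⁻⁶×41×240 + 10.6×10⁻⁶×41×400 = 0.804 mm.
The rigid supports impose zero overall length change; the single axial force P common to all segments must satisfy P Σ Lᵢ/(AᵢEᵢ) = δ_free.
Σ Lᵢ/(AᵢEᵢ) = 825/(1000×121×10³) + 240/(1900×109×10³) + 400/(800×103×10³) = 1.283×10⁻⁵ mm/N.
So P = 0.804 / 1.283×10⁻⁵ = 62.66 kN, compressive.
σ_{cast iron} = P / A = 62660 / 800 = 78.33 MPa.

σ ≈ 78.3 MPa (compressive)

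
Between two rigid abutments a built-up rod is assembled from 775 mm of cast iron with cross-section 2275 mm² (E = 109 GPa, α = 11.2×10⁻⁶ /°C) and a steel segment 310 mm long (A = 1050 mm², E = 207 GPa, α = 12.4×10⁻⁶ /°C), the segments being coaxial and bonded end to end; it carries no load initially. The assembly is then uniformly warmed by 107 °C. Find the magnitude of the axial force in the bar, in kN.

Free thermal expansion of the whole bar: Σ αᵢΔT Lᵢ = 11.2×10⁻⁶×107×775 + 12.4×10⁻⁶×107×310 = 1.34 mm.
The rigid supports impose zero overall length change; the single axial force P common to all segments must satisfy P Σ Lᵢ/(AᵢEᵢ) = δ_free.
Σ Lᵢ/(AᵢEᵢ) = 775/(2275×109×10³) + 310/(1050×207×10³) = 4.552×10⁻⁶ mm/N.
Hence P = δ_free / Σ(L/AE) = 1.34/4.552×10⁻⁶ = 294.4 kN (compressive).

P ≈ 294 kN (compressive)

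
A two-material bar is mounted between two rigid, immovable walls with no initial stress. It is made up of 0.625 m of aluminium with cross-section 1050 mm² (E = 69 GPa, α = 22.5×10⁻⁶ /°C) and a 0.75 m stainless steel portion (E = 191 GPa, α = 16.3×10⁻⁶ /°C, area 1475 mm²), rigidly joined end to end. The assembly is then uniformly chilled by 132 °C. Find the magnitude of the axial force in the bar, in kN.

If the supports were absent, the total length change would be Σ αᵢΔT Lᵢ = 22.5×10⁻⁶×132×625 + 16.3×10⁻⁶×132×750 = 3.47 mm.
The rigid supports impose zero overall length change; the single axial force P common to all segments must satisfy P Σ Lᵢ/(AᵢEᵢ) = δ_free.
Σ Lᵢ/(AᵢEᵢ) = 625/(1050×69×10³) + 750/(1475×191×10³) = 1.129×10⁻⁵ mm/N.
P = 3.47 / 1.129×10⁻⁵ = 307400 N = 307.4 kN, tensile.

P ≈ 307 kN (tensile)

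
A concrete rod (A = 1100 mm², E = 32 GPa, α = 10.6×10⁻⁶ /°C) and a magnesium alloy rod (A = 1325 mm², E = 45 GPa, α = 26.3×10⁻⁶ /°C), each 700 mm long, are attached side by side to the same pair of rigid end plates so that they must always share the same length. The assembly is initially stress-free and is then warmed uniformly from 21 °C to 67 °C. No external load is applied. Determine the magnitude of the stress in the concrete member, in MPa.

Equilibrium of a rigid end plate with no external load gives equal and opposite internal forces ±P in the two members. Since α_{magnesium alloy} > α_{concrete}, heating drives the magnesium alloy into compression and the concrete into tension.
Setting the final lengths equal and cancelling L: (α₁ − α₂)ΔT = P/(A₁E₁) + P/(A₂E₂).
|α₁ − α₂|·ΔT = 15.7×10⁻⁶ × 46 = 0.0007222.
1/(A₁E₁) + 1/(A₂E₂) = 1/(1100×32×10³) + 1/(1325×45×10³) = 4.518×10⁻⁸ N⁻¹.
So P = 0.0007222 / 4.518×10⁻⁸ = 15.98 kN.
σ_{concrete} = P/A₁ = 15980/1100 = 14.53 MPa, tensile.

σ ≈ 14.5 MPa (tensile)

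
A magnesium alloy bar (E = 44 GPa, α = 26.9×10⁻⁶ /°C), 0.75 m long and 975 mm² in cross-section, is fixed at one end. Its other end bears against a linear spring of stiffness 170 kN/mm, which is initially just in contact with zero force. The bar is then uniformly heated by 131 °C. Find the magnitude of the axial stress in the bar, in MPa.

The unrestrained thermal change is αΔT L = 26.9×10⁻⁶ × 131 × 750 = 2.643 mm.
With a force P in the spring, the elastic change of the bar is PL/(AE) and that of the spring is P/k; compatibility requires their sum to equal δ_free.
So P = δ_free / [L/(AE) + 1/k] = 2.643 / [ 750/(975×44×10³) + 1/(170×10³) ].
P = 2.643 / 2.336×10⁻⁵ = 113100 N.
σ = P/A = 113100/975 = 116 MPa.

σ ≈ 116 MPa (compressive)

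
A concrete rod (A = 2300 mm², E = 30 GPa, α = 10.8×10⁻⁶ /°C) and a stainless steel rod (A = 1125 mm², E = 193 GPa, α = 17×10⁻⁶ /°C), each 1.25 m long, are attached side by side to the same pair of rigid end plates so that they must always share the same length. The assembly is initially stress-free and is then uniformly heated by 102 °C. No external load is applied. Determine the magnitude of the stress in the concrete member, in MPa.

σ ≈ 14.4 MPa (tensile)

Both members must finish at the same length. With the larger α, the stainless steel tends to over-expand; the plates restrain it, putting the stainless steel in compression and the concrete in tension. With no external load the two internal forces are equal and opposite, magnitude P.
Setting the final lengths equal and cancelling L: (α₁ − α₂)ΔT = P/(A₁E₁) + P/(A₂E₂).
|α₁ − α₂|·ΔT = 6.2×10⁻⁶ × 102 = 0.0006324.
1/(A₁E₁) + 1/(A₂E₂) = 1/(2300×30×10³) + 1/(1125×193×10³) = 1.91×10⁻⁸ N⁻¹.
P = 0.0006324 / 1.91×10⁻⁸ = 33110 N = 33.11 kN.
σ_{concrete} = P/A₁ = 33110/2300 = 14.4 MPa, tensile.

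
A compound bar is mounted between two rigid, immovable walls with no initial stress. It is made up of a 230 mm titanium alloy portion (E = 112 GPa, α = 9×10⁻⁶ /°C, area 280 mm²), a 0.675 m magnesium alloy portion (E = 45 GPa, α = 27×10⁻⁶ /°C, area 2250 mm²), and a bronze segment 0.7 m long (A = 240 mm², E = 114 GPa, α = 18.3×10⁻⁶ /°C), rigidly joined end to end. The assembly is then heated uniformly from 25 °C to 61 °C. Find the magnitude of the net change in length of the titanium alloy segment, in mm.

|ΔL| ≈ 0.146 mm

If the supports were absent, the total length change would be Σ αᵢΔT Lᵢ = 9×10⁻⁶×36×230 + 27×10⁻⁶×36×675 + 18.3×10⁻⁶×36×700 = 1.192 mm.
The walls prevent any net length change, so an axial force P (same in every segment) develops. Compatibility: P · Σ Lᵢ/(AᵢEᵢ) = δ_free.
Σ Lᵢ/(AᵢEᵢ) = 230/(280×112×10³) + 675/(2250×45×10³) + 700/(240×114×10³) = 3.959×10⁻⁵ mm/N.
So P = 1.192 / 3.959×10⁻⁵ = 30.11 kN, compressive.
For the titanium alloy segment, free thermal change = 9×10⁻⁶×36×230 = 0.07452 mm and elastic change from P = 30110×230/(280×112×10³) = 0.2208 mm; these oppose, so the net change is 0.146 mm (segment shortens).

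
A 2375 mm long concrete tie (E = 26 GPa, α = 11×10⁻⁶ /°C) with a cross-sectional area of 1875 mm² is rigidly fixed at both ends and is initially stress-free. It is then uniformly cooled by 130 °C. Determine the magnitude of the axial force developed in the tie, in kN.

P ≈ 69.7 kN (tensile)

Full restraint means ε = 0, so the stress is σ = EαΔT = 26×10³ × 11×10⁻⁶ × 130 = 37.18 MPa.
Axial force P = σA = 37.18 × 1875 = 69710 N = 69.71 kN, tensile.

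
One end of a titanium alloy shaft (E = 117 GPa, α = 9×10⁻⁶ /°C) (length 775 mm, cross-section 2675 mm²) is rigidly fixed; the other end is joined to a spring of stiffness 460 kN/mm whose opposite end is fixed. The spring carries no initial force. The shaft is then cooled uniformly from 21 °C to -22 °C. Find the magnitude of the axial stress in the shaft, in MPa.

σ ≈ 24.1 MPa (tensile)

The unrestrained thermal change is αΔT L = 9×10⁻⁶ × 43 × 775 = 0.2999 mm.
Let P be the tensile force in the spring. The shaft extends elastically by PL/(AE) and the spring stretches by P/k; together these equal δ_free.
So P = δ_free / [L/(AE) + 1/k] = 0.2999 / [ 775/(2675×117×10³) + 1/(460×10³) ].
P = 0.2999 / 4.65×10⁻⁶ = 64500 N.
σ = P/A = 64500/2675 = 24.11 MPa.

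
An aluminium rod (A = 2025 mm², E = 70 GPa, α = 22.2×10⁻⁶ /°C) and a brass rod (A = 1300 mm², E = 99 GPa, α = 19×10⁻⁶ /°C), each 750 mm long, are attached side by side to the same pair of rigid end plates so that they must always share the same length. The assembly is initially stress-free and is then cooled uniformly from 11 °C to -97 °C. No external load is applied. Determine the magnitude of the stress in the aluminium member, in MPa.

The aluminium has the larger α, so on cooling it would change length more than the brass if both were free. The rigid plates force a common final length, so the aluminium is put into tension and the brass into compression, with equal and opposite forces P (no external load).
Equating the net (thermal + elastic) strains gives |α₁ − α₂|·ΔT = P·[1/(A₁E₁) + 1/(A₂E₂)].
|α₁ − α₂|·ΔT = 3.2×10⁻⁶ × 108 = 0.0003456.
1/(A₁E₁) + 1/(A₂E₂) = 1/(2025×70×10³) + 1/(1300×99×10³) = 1.482×10⁻⁸ N⁻¹.
So P = 0.0003456 / 1.482×10⁻⁸ = 23.31 kN.
σ_{aluminium} = P/A₁ = 23310/2025 = 11.51 MPa, tensile.

σ ≈ 11.5 MPa (tensile)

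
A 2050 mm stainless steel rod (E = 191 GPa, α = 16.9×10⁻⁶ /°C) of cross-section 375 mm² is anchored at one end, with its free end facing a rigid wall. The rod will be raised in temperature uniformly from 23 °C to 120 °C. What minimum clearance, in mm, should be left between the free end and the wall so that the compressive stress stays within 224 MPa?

g ≈ 0.956 mm

With no wall the rod would lengthen by αΔT L = 16.9×10⁻⁶ × 97 × 2050 = 3.361 mm.
At the allowable stress the elastic shortening the wall may impose is σL/E = 224 × 2050 / (191×10³) = 2.404 mm.
So the gap has to take up the difference, g_min = δ_free − σL/E = 3.361 − 2.404 = 0.9564 mm.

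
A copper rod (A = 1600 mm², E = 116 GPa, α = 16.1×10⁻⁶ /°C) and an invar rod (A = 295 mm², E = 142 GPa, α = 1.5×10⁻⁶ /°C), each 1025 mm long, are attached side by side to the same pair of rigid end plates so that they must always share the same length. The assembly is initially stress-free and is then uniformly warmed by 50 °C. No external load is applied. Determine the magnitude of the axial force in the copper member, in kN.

P ≈ 24.9 kN (compressive in the copper)

The copper has the larger α, so on heating it would change length more than the invar if both were free. The rigid plates force a common final length, so the copper is put into compression and the invar into tension, with equal and opposite forces P (no external load).
Setting the final lengths equal and cancelling L: (α₁ − α₂)ΔT = P/(A₁E₁) + P/(A₂E₂).
|α₁ − α₂|·ΔT = 14.6×10⁻⁶ × 50 = 0.00073.
1/(A₁E₁) + 1/(A₂E₂) = 1/(1600×116×10³) + 1/(295×142×10³) = 2.926×10⁻⁸ N⁻¹.
P = 0.00073 / 2.926×10⁻⁸ = 24950 N = 24.95 kN.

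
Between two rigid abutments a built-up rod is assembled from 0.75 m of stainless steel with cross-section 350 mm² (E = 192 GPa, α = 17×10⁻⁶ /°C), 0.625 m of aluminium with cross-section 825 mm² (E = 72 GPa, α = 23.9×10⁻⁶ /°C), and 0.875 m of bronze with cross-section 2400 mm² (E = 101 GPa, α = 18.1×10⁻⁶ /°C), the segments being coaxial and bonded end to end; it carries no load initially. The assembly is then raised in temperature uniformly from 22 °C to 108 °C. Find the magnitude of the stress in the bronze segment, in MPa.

If the supports were absent, the total length change would be Σ αᵢΔT Lᵢ = 17×10⁻⁶×86×750 + 23.9×10⁻⁶×86×625 + 18.1×10⁻⁶×86×875 = 3.743 mm.
The walls prevent any net length change, so an axial force P (same in every segment) develops. Compatibility: P · Σ Lᵢ/(AᵢEᵢ) = δ_free.
The series flexibility is Σ Lᵢ/(AᵢEᵢ) = 750/(350×192×10³) + 625/(825×72×10³) + 875/(2400×101×10³) = 2.529×10⁻⁵ mm/N.
So P = 3.743 / 2.529×10⁻⁵ = 148 kN, compressive.
σ_{bronze} = P / A = 148000 / 2400 = 61.66 MPa.

σ ≈ 61.7 MPa (compressive)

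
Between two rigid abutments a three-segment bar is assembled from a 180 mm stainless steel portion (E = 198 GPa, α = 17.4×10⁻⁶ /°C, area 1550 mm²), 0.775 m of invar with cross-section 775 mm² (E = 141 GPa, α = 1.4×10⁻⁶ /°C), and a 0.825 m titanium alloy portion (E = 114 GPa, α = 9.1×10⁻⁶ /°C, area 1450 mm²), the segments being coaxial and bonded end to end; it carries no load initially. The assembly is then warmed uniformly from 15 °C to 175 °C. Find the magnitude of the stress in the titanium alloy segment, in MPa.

σ ≈ 102 MPa (compressive)

Free thermal expansion of the whole bar: Σ αᵢΔT Lᵢ = 17.4×10⁻⁶×160×180 + 1.4×10⁻⁶×160×775 + 9.1×10⁻⁶×160×825 = 1.876 mm.
The rigid supports impose zero overall length change; the single axial force P common to all segments must satisfy P Σ Lᵢ/(AᵢEᵢ) = δ_free.
Σ Lᵢ/(AᵢEᵢ) = 180/(1550×198×10³) + 775/(775×141×10³) + 825/(1450×114×10³) = 1.267×10⁻⁵ mm/N.
Hence P = δ_free / Σ(L/AE) = 1.876/1.267×10⁻⁵ = 148.1 kN (compressive).
σ_{titanium alloy} = P / A = 148100 / 1450 = 102.1 MPa.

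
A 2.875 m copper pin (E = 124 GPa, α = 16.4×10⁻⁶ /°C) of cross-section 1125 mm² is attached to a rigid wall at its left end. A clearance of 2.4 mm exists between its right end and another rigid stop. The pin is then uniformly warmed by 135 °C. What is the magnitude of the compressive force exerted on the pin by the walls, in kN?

If the wall were absent the pin would grow by αΔT L = 16.4×10⁻⁶ × 135 × 2875 = 6.365 mm.
This exceeds the 2.4 mm gap, so the wall pushes back. The portion of expansion that must be recovered elastically is δ_free − gap = 6.365 − 2.4 = 3.965 mm.
That suppressed elongation corresponds to σ = E·Δ/L = 124×10³ × 3.965/2875 = 171 MPa.
P = σA = 171 × 1125 = 192.4 kN.

P ≈ 192 kN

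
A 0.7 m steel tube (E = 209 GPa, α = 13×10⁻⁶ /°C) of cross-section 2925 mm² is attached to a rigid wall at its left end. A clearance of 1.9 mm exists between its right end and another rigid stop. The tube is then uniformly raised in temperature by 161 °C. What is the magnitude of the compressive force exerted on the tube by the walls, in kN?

Free thermal elongation = αΔT L = 13×10⁻⁶ × 161 × 700 = 1.465 mm.
This is smaller than the 1.9 mm clearance, so the tube expands freely without reaching the stop — the stress is zero.

P ≈ 0 kN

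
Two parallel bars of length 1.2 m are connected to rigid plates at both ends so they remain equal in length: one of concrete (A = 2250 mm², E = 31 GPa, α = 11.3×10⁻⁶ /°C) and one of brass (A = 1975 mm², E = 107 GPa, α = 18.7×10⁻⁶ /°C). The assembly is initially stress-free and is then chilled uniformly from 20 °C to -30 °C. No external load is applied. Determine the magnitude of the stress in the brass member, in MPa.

σ ≈ 9.82 MPa (tensile)

The brass has the larger α, so on cooling it would change length more than the concrete if both were free. The rigid plates force a common final length, so the brass is put into tension and the concrete into compression, with equal and opposite forces P (no external load).
Setting the final lengths equal and cancelling L: (α₁ − α₂)ΔT = P/(A₁E₁) + P/(A₂E₂).
|α₁ − α₂|·ΔT = 7.4×10⁻⁶ × 50 = 0.00037.
1/(A₁E₁) + 1/(A₂E₂) = 1/(2250×31×10³) + 1/(1975×107×10³) = 1.907×10⁻⁸ N⁻¹.
So P = 0.00037 / 1.907×10⁻⁸ = 19.4 kN.
σ_{brass} = P/A₂ = 19400/1975 = 9.824 MPa, tensile.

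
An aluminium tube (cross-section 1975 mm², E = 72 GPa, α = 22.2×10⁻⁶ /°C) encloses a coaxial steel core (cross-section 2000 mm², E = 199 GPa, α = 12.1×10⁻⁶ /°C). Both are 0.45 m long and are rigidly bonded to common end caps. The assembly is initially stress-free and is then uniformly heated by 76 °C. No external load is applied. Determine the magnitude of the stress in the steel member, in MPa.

σ ≈ 40.2 MPa (tensile)

The aluminium has the larger α, so on heating it would change length more than the steel if both were free. The rigid plates force a common final length, so the aluminium is put into compression and the steel into tension, with equal and opposite forces P (no external load).
Setting the final lengths equal and cancelling L: (α₁ − α₂)ΔT = P/(A₁E₁) + P/(A₂E₂).
|α₁ − α₂|·ΔT = 10.1×10⁻⁶ × 76 = 0.0007676.
1/(A₁E₁) + 1/(A₂E₂) = 1/(1975×72×10³) + 1/(2000×199×10³) = 9.545×10⁻⁹ N⁻¹.
So P = 0.0007676 / 9.545×10⁻⁹ = 80.42 kN.
σ_{steel} = P/A₂ = 80420/2000 = 40.21 MPa, tensile.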